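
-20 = -20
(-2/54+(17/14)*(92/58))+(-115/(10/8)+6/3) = -482936/5481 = -88.11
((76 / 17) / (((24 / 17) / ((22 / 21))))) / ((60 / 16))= 0.88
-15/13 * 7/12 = -35/52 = -0.67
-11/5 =-2.20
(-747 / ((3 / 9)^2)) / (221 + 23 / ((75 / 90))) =-33615 / 1243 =-27.04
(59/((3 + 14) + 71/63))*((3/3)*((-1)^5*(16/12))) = -2478/571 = -4.34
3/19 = 0.16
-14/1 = -14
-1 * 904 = -904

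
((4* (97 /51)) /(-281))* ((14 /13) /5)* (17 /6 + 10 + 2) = -241724 /2794545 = -0.09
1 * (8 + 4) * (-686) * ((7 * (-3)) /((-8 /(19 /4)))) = -102642.75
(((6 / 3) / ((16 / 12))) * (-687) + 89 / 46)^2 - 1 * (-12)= 1057958.41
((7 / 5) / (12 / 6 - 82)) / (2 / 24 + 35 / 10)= -0.00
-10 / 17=-0.59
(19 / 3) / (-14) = -19 / 42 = -0.45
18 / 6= 3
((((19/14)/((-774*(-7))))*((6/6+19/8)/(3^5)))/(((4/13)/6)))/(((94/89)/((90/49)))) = 109915/931664832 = 0.00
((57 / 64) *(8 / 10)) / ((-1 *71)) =-57 / 5680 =-0.01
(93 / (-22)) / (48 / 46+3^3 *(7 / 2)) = -713 / 16115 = -0.04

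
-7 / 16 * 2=-7 / 8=-0.88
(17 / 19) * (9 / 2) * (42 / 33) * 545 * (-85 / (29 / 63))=-3125686725 / 6061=-515704.79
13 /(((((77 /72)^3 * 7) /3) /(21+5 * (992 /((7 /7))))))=72506783232 /3195731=22688.64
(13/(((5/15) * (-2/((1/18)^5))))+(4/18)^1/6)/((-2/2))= -46643/1259712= -0.04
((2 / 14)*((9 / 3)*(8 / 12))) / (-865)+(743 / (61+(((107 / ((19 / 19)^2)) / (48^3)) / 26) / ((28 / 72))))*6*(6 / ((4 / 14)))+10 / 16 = 1535.34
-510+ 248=-262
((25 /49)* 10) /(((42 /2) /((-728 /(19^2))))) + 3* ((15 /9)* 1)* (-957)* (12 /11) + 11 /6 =-5218.66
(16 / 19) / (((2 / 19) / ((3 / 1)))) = 24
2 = 2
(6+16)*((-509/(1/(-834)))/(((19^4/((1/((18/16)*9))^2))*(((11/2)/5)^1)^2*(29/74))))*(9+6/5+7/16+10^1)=2766058455680/90918836613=30.42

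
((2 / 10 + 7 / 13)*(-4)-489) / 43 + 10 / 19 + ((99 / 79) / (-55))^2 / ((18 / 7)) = -36172978207 / 3314283050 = -10.91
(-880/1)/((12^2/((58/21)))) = -3190/189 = -16.88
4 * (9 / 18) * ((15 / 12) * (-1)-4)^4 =194481 / 128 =1519.38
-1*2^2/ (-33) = 4/ 33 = 0.12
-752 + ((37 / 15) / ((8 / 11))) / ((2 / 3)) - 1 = -59833 / 80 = -747.91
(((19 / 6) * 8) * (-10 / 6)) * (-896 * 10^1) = 3404800 / 9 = 378311.11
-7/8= -0.88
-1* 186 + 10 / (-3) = -568 / 3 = -189.33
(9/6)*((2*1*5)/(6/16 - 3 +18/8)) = -40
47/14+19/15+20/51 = 5.02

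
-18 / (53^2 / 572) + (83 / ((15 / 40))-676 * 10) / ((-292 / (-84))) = -386461016 / 205057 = -1884.65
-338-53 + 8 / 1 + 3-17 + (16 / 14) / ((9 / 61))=-24523 / 63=-389.25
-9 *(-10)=90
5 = 5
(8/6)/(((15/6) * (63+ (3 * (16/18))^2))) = 24/3155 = 0.01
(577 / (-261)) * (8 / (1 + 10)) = -4616 / 2871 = -1.61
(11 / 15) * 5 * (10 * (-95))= -10450 / 3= -3483.33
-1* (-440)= 440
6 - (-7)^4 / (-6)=2437 / 6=406.17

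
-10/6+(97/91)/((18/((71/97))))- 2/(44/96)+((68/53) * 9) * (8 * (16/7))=195919595/954954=205.16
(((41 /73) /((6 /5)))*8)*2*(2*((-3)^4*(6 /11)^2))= 3188160 /8833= 360.94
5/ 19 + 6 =119/ 19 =6.26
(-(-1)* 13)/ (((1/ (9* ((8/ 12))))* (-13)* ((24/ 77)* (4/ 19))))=-91.44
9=9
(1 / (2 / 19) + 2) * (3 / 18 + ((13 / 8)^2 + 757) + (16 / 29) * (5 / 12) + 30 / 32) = 8751.21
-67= -67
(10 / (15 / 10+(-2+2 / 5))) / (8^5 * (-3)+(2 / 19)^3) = 171475 / 168566782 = 0.00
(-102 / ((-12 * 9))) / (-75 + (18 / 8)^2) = -136 / 10071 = -0.01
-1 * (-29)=29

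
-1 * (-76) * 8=608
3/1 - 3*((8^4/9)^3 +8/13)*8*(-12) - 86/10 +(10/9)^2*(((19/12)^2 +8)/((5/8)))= 1286428613614094/47385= 27148435446.11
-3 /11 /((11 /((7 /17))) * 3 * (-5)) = 0.00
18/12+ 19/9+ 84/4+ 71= 1721/18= 95.61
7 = 7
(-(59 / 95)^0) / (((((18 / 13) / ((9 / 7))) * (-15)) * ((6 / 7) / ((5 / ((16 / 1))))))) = 13 / 576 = 0.02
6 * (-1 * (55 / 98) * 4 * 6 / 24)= -165 / 49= -3.37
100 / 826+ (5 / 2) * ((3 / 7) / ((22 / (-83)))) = -71255 / 18172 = -3.92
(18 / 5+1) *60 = 276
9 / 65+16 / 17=1193 / 1105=1.08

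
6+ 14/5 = 44/5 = 8.80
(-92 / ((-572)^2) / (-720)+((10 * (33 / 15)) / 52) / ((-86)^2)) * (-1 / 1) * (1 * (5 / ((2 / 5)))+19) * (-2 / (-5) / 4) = -43901249 / 241985286400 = -0.00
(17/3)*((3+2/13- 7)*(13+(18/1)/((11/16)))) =-366350/429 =-853.96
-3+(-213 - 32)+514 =266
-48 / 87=-16 / 29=-0.55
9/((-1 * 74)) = -9/74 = -0.12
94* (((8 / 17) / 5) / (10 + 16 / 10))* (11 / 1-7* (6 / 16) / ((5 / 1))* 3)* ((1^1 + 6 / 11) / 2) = 611 / 110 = 5.55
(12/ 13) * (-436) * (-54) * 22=6215616/ 13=478124.31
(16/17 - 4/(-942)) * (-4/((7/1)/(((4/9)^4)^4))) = -130051609722880/103859928564956836209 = -0.00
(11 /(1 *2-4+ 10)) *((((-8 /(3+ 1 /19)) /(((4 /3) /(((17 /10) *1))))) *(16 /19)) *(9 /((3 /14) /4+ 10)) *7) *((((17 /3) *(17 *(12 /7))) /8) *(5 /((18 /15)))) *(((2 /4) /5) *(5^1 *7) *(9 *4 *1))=-262750.86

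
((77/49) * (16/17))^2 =30976/14161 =2.19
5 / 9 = 0.56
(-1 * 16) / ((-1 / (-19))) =-304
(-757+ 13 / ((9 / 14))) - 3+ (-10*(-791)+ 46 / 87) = 7170.75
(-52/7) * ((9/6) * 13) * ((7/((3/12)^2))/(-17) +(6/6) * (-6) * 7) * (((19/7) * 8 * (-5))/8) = -11366940/119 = -95520.50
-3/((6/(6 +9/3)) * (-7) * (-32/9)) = -81/448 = -0.18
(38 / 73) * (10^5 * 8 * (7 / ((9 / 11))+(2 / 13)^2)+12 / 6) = 396689715596 / 111033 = 3572719.06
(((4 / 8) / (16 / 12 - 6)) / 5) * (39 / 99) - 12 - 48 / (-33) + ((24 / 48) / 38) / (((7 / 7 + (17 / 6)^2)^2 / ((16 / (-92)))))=-10.55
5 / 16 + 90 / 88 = 235 / 176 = 1.34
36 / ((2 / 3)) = 54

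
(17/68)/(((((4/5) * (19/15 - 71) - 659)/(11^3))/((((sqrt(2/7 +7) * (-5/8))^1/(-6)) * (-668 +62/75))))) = 166501445 * sqrt(357)/36025248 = 87.33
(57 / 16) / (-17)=-0.21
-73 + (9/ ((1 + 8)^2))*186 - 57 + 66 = -130/ 3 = -43.33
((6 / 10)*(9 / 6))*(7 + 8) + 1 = 29 / 2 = 14.50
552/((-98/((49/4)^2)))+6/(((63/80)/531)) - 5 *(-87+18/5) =101289/28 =3617.46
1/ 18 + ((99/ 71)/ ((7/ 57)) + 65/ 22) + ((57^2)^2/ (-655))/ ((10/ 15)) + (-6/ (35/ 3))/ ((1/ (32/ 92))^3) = -18946893904092361/ 784235300310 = -24159.71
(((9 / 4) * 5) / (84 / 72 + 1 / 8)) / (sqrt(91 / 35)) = 270 * sqrt(65) / 403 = 5.40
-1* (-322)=322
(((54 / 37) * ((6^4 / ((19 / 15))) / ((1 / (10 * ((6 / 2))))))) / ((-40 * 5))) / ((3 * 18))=-2916 / 703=-4.15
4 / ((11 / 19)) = 76 / 11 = 6.91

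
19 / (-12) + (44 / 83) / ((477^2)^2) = -27213472030243 / 17187456019212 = -1.58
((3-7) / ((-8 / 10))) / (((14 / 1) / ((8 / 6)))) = 10 / 21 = 0.48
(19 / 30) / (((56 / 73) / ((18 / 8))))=1.86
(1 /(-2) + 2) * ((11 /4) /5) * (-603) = -497.48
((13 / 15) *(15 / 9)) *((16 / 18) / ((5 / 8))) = 832 / 405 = 2.05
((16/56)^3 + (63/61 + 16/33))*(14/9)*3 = 2127938/295911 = 7.19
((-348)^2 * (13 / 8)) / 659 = 196794 / 659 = 298.63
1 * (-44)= -44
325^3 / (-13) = -2640625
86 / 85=1.01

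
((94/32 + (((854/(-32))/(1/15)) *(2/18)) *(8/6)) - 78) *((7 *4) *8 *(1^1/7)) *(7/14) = -19349/9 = -2149.89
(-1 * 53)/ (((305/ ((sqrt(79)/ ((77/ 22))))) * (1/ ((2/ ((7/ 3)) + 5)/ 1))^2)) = -178186 * sqrt(79)/ 104615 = -15.14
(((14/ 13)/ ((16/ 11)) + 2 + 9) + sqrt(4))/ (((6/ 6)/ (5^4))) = 893125/ 104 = 8587.74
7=7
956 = 956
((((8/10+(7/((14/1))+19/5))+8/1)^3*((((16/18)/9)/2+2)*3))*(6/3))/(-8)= -186591553/54000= -3455.40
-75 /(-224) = 75 /224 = 0.33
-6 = -6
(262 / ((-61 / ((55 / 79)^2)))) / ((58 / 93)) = -36853575 / 11040329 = -3.34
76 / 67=1.13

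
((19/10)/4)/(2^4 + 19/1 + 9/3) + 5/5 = 81/80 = 1.01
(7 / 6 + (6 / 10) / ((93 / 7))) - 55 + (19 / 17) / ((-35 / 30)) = -6058757 / 110670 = -54.75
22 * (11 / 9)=242 / 9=26.89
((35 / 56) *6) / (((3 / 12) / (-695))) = -10425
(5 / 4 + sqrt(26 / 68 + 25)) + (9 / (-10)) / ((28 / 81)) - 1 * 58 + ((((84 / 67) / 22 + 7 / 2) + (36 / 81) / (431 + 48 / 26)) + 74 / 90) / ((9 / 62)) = -548885805773 / 18811241064 + sqrt(29342) / 34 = -24.14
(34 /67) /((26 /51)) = 867 /871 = 1.00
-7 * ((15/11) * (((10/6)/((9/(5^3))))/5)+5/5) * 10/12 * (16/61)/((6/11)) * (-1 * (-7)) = -709520/4941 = -143.60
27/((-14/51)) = -1377/14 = -98.36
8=8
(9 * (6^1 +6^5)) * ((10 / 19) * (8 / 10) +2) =3221748 / 19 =169565.68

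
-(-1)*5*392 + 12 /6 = 1962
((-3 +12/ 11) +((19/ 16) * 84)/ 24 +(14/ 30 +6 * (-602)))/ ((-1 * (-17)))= -19057031/ 89760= -212.31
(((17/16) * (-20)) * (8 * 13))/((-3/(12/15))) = 589.33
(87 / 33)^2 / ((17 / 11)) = 841 / 187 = 4.50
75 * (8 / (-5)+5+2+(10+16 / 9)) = 3865 / 3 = 1288.33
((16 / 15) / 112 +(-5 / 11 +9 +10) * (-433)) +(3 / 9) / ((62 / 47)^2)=-8029.98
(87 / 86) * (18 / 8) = 783 / 344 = 2.28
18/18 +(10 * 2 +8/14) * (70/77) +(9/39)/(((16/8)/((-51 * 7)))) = -43025/2002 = -21.49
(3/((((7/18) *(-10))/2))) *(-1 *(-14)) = -108/5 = -21.60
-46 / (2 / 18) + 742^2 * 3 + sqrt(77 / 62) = sqrt(4774) / 62 + 1651278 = 1651279.11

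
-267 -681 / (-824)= -219327 / 824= -266.17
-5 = -5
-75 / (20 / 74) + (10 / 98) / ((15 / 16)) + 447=49865 / 294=169.61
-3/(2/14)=-21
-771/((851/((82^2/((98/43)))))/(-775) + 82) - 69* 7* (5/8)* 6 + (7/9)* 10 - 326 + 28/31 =-7306755840952561/3417611467572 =-2137.97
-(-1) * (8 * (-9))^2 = 5184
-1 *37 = -37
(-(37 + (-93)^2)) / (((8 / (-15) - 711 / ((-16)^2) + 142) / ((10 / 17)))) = -333542400 / 9053639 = -36.84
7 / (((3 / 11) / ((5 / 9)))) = 385 / 27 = 14.26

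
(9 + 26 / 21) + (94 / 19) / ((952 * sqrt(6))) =47 * sqrt(6) / 54264 + 215 / 21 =10.24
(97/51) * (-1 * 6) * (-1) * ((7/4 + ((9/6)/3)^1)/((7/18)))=7857/119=66.03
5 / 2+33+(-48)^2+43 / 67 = 313579 / 134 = 2340.14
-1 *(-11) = 11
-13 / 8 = -1.62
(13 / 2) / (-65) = -1 / 10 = -0.10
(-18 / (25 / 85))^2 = 93636 / 25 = 3745.44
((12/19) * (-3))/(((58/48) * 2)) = -432/551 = -0.78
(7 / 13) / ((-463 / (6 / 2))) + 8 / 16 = 5977 / 12038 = 0.50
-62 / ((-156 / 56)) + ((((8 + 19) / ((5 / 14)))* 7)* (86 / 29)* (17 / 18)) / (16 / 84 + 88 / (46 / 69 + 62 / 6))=2298401 / 11310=203.22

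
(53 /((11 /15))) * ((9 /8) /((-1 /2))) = -7155 /44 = -162.61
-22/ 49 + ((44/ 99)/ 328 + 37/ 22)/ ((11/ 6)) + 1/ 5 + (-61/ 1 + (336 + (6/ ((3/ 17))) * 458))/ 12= 19270916183/ 14585340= 1321.25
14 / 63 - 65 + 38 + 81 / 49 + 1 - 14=-16813 / 441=-38.12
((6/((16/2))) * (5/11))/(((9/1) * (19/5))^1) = 25/2508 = 0.01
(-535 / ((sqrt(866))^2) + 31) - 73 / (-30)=213137 / 6495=32.82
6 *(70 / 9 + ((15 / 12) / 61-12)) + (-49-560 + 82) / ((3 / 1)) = -24507 / 122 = -200.88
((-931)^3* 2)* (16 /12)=-2151878642.67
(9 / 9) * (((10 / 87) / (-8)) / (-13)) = 5 / 4524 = 0.00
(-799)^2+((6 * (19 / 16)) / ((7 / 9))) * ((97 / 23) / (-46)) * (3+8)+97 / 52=491706092765 / 770224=638393.63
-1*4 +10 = 6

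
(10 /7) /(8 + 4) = 5 /42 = 0.12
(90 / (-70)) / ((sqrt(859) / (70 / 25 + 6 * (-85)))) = 22.25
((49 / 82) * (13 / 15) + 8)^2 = 109767529 / 1512900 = 72.55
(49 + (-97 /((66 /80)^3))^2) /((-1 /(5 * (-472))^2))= -215000739814406977600 /1291467969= -166477795017.16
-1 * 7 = -7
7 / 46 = 0.15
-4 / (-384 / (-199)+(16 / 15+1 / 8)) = -95520 / 74537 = -1.28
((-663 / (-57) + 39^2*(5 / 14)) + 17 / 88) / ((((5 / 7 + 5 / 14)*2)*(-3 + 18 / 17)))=-110435009 / 827640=-133.43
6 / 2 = 3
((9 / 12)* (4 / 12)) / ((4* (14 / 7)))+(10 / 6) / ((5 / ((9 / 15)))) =37 / 160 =0.23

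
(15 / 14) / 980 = 3 / 2744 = 0.00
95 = 95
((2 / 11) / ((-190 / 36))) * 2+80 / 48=5009 / 3135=1.60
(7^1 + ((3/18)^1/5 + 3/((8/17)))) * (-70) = -11263/12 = -938.58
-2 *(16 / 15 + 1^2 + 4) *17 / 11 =-3094 / 165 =-18.75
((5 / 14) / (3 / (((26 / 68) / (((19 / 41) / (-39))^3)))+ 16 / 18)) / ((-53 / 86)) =-1269651979245 / 1947427012594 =-0.65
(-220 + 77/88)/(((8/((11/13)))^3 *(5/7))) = -0.36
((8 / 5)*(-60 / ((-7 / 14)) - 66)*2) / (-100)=-216 / 125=-1.73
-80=-80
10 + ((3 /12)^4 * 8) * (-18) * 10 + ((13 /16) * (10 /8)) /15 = 853 /192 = 4.44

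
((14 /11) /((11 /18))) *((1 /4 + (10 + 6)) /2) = 4095 /242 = 16.92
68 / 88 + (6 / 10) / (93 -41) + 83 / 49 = 347287 / 140140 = 2.48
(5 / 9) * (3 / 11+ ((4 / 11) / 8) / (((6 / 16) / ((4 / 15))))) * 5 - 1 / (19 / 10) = 5435 / 16929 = 0.32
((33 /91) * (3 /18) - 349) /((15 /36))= -381042 /455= -837.45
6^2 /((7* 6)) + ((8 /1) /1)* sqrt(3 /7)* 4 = 6 /7 + 32* sqrt(21) /7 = 21.81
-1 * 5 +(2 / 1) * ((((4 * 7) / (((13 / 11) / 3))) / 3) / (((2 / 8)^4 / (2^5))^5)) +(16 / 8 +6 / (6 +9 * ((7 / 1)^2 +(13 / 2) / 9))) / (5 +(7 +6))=185515510948387398044095930 / 106119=1748183746062320583911.42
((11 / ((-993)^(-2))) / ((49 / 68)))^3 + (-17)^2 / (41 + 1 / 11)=181358835851754745483831391387 / 53177348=3410452808811653140051.88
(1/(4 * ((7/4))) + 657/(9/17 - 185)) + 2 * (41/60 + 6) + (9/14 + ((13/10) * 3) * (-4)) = -235631/47040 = -5.01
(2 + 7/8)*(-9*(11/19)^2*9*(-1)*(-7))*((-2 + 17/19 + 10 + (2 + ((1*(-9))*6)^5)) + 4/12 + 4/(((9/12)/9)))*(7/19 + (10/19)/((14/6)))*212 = 4117120086299989032/130321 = 31592146210510.88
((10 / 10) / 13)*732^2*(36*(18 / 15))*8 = 925903872 / 65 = 14244674.95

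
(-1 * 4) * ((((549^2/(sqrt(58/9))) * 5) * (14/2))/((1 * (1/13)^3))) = -139057379370 * sqrt(58)/29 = -36518256895.79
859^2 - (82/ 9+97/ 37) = 245710466/ 333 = 737869.27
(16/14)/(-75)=-8/525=-0.02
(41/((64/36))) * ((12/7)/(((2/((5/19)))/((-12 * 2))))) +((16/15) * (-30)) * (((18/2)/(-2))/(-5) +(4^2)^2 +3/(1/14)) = -6443617/665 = -9689.65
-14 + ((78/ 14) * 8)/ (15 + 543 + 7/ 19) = -1033754/ 74263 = -13.92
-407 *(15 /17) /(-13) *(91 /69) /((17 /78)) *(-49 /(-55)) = 989898 /6647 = 148.92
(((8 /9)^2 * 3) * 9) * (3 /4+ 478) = 30640 /3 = 10213.33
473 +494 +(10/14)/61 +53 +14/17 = 7410243/7259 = 1020.84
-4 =-4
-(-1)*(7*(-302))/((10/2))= -2114/5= -422.80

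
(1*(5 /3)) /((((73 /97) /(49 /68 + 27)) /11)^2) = 20226537885125 /73923888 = 273613.02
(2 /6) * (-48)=-16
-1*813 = -813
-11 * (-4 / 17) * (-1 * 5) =-220 / 17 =-12.94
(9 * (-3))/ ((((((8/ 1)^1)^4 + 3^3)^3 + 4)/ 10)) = -270/ 70087408871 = -0.00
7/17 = 0.41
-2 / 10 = -1 / 5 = -0.20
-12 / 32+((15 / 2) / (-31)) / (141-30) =-3461 / 9176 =-0.38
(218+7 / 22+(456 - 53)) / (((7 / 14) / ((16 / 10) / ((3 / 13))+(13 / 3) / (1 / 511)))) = 41403401 / 15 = 2760226.73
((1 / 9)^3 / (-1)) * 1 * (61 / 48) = -61 / 34992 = -0.00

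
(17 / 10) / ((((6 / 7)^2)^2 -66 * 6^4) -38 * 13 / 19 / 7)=-40817 / 2053795580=-0.00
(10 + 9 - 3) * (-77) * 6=-7392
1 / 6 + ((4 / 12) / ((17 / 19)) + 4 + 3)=769 / 102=7.54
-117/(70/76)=-4446/35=-127.03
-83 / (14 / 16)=-664 / 7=-94.86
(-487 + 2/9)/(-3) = 4381/27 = 162.26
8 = 8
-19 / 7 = -2.71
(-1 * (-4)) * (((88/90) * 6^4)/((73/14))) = 354816/365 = 972.10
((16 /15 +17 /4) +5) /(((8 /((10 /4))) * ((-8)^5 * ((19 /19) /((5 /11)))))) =-3095 /69206016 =-0.00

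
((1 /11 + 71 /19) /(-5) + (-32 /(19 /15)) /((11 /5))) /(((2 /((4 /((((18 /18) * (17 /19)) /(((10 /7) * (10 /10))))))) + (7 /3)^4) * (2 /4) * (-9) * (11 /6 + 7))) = 5529600 /537537077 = 0.01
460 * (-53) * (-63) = 1535940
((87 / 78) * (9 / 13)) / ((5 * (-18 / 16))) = -116 / 845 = -0.14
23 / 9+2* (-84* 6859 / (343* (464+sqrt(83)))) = -23415335 / 4995207+8664* sqrt(83) / 555023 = -4.55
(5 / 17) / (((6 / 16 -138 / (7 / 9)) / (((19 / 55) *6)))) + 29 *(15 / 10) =53764789 / 1236070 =43.50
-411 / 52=-7.90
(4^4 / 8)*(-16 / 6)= -256 / 3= -85.33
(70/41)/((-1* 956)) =-35/19598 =-0.00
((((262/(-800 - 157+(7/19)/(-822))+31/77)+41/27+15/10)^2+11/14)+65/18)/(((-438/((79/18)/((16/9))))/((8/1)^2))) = -4364013980580411509377747/845839970719465894511724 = -5.16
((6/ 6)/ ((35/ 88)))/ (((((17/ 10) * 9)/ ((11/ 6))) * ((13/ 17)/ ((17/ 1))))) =6.70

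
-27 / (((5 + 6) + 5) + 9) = -1.08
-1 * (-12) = 12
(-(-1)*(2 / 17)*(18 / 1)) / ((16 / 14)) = 63 / 34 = 1.85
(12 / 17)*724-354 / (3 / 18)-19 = -27743 / 17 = -1631.94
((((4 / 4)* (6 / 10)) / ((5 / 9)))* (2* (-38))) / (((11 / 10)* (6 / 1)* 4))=-171 / 55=-3.11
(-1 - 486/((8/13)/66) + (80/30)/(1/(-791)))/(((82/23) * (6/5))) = -37421345/2952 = -12676.61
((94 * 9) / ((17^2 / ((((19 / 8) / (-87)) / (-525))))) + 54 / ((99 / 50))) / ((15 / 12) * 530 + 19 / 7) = 1760019823 / 42928739150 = 0.04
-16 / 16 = -1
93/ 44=2.11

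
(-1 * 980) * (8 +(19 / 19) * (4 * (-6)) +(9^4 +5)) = -6419000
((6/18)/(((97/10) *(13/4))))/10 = 0.00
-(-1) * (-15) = -15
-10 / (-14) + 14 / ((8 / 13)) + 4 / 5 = 3397 / 140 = 24.26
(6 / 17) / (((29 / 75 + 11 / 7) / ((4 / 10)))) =315 / 4369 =0.07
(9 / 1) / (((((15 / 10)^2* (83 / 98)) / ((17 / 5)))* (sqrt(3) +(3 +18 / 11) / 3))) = -623084 / 15355 +403172* sqrt(3) / 15355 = 4.90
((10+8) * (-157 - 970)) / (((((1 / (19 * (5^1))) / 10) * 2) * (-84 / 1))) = 229425 / 2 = 114712.50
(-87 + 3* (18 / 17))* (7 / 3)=-3325 / 17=-195.59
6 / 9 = 2 / 3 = 0.67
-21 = -21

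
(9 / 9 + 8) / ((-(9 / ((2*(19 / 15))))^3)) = -0.20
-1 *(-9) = 9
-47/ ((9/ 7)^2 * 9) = -2303/ 729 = -3.16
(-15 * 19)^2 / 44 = 1846.02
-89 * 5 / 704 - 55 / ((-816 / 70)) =146705 / 35904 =4.09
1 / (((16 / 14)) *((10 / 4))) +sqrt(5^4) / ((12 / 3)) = 33 / 5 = 6.60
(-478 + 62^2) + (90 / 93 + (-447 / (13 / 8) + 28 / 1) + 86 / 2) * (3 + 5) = 701674 / 403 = 1741.13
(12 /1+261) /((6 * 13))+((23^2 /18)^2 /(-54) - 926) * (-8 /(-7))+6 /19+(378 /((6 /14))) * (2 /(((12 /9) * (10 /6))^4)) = -11639661577729 /11634840000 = -1000.41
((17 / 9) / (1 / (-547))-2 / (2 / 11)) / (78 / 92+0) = -432308 / 351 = -1231.65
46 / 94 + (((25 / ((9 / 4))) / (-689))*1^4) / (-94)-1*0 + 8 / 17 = 4757017 / 4954599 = 0.96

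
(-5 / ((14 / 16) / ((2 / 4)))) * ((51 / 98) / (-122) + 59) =-3526765 / 20923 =-168.56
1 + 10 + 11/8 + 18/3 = 18.38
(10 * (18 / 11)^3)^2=3401222400 / 1771561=1919.90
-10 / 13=-0.77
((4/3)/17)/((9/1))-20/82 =-4426/18819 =-0.24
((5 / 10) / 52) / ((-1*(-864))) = 1 / 89856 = 0.00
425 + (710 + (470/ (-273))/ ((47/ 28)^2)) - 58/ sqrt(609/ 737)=2079335/ 1833 - 2 * sqrt(448833)/ 21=1070.58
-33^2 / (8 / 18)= -9801 / 4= -2450.25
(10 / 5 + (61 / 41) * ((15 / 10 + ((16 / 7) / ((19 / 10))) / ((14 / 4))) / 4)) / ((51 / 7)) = 273383 / 741608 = 0.37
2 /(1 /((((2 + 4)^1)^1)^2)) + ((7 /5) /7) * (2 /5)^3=45008 /625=72.01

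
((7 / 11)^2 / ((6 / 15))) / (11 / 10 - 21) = -1225 / 24079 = -0.05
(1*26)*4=104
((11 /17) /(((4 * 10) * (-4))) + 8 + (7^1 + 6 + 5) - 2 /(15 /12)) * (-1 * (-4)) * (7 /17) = 464499 /11560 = 40.18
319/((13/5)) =1595/13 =122.69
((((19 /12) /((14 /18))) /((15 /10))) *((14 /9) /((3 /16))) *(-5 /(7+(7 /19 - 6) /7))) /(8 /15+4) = -63175 /31518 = -2.00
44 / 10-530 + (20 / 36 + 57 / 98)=-2312881 / 4410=-524.46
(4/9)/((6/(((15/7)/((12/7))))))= 5/54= 0.09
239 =239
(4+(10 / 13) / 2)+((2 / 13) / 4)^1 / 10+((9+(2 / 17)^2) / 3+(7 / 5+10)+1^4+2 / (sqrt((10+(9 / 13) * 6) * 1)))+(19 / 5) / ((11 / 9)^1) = sqrt(598) / 46+56788669 / 2479620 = 23.43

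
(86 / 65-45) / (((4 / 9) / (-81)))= 2069631 / 260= 7960.12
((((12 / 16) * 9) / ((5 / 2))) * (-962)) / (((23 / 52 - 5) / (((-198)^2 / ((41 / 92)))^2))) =2928379414054228992 / 663995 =4410243170587.47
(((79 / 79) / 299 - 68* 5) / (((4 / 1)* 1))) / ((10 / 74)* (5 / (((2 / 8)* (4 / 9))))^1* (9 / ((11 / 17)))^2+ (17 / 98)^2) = -1092760750543 / 15125154783947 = -0.07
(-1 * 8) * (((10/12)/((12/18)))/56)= -5/28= -0.18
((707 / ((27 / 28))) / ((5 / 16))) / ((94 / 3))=158368 / 2115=74.88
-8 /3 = -2.67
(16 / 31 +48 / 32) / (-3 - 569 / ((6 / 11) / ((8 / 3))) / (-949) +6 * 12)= 213525 / 7618126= 0.03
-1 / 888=-0.00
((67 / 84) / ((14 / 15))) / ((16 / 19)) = 6365 / 6272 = 1.01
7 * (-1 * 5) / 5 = -7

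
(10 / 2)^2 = 25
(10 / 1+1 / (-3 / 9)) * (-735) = -5145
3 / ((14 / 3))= 9 / 14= 0.64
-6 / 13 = -0.46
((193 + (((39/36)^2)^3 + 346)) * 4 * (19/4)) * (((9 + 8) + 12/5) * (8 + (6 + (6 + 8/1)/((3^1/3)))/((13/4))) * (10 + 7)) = 232653104409881/4852224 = 47947725.50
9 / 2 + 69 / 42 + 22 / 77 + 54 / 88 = 2169 / 308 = 7.04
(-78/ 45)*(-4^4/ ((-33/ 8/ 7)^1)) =-372736/ 495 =-753.00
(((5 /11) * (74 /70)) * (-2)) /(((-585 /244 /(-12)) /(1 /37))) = -1952 /15015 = -0.13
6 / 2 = 3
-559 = -559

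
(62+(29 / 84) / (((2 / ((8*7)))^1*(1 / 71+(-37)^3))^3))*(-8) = -496.00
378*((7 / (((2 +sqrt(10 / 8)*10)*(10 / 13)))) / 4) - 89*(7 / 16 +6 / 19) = -14944753 / 183920 +17199*sqrt(5) / 484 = -1.80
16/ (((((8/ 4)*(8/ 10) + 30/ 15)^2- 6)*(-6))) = -100/ 261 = -0.38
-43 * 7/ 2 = -301/ 2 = -150.50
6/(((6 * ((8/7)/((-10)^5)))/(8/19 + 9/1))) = -15662500/19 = -824342.11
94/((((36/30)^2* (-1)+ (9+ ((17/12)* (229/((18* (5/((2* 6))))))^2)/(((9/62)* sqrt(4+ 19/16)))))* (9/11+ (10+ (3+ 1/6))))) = -143669387931300/45117318441177700367+ 8332774674760800* sqrt(83)/45117318441177700367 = 0.00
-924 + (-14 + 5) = -933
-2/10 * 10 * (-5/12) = 5/6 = 0.83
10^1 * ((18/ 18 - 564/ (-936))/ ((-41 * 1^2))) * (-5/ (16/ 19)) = 59375/ 25584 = 2.32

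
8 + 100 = 108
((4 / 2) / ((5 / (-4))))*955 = -1528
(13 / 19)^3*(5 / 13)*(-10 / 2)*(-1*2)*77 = 650650 / 6859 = 94.86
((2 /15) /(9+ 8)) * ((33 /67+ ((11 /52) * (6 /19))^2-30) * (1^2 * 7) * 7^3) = -386069762603 /694892510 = -555.58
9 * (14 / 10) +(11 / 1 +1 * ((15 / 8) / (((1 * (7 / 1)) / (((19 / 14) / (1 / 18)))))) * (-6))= -15347 / 980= -15.66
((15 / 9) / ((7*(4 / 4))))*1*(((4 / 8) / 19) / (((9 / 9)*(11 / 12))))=10 / 1463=0.01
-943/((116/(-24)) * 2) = 2829/29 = 97.55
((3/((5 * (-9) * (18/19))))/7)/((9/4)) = -38/8505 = -0.00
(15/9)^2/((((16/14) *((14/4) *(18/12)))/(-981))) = -2725/6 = -454.17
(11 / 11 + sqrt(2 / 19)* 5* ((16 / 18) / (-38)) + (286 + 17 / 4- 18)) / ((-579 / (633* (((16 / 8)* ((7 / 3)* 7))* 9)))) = -87815.73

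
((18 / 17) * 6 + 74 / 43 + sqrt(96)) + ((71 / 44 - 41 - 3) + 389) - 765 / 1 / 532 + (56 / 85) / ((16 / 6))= 4 * sqrt(6) + 111190587 / 314545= 363.29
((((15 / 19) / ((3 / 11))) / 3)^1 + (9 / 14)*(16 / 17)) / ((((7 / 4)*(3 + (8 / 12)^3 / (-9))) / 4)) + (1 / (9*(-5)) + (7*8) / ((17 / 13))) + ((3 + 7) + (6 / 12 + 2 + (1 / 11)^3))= 77248696900681 / 1366955673930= 56.51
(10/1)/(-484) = -5/242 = -0.02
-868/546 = -62/39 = -1.59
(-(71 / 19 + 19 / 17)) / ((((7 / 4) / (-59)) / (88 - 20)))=211456 / 19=11129.26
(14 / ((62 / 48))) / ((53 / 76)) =25536 / 1643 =15.54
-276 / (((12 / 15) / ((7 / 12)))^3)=-986125 / 9216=-107.00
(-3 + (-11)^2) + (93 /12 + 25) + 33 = 735 /4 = 183.75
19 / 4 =4.75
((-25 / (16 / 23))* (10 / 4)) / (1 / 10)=-14375 / 16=-898.44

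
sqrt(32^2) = 32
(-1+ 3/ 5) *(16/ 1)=-32/ 5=-6.40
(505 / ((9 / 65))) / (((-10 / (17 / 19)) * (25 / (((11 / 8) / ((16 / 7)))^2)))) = -132341209 / 28016640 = -4.72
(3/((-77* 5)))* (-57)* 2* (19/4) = 4.22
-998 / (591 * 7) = -998 / 4137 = -0.24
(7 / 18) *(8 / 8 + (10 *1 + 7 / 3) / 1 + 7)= 427 / 54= 7.91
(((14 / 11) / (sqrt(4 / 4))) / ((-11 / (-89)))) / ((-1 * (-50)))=0.21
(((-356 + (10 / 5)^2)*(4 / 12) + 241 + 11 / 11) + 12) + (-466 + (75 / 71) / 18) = -46757 / 142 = -329.27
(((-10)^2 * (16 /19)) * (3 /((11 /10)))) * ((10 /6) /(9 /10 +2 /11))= 800000 /2261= 353.83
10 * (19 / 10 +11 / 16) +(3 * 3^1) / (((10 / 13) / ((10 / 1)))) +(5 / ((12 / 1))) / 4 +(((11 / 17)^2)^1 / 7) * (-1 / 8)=13883123 / 97104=142.97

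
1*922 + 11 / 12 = 11075 / 12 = 922.92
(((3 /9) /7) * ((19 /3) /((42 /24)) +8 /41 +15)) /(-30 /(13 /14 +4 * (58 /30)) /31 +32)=913445411 /32512313988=0.03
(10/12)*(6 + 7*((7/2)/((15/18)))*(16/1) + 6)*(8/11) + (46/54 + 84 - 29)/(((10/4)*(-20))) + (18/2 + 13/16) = 35765821/118800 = 301.06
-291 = -291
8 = 8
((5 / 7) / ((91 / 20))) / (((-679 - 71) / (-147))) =2 / 65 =0.03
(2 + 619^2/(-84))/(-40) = 382993/3360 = 113.99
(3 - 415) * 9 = -3708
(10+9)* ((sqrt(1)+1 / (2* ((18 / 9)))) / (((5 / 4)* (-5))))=-19 / 5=-3.80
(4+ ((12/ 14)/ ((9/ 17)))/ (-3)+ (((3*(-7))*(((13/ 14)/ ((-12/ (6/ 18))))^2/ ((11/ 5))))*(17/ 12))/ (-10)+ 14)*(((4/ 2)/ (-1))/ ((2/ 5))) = -278798365/ 3193344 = -87.31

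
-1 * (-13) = 13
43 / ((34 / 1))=43 / 34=1.26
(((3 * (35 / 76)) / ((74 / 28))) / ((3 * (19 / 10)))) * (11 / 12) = 13475 / 160284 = 0.08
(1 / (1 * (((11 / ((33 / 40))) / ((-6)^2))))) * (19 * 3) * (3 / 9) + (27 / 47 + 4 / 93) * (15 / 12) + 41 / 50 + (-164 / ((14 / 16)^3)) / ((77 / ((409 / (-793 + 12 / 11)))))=16082203314587 / 294903065100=54.53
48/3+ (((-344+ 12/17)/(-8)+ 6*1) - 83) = -615/34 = -18.09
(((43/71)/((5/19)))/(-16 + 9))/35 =-817/86975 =-0.01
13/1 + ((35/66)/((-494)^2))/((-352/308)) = 1675062859/128851008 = 13.00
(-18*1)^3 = -5832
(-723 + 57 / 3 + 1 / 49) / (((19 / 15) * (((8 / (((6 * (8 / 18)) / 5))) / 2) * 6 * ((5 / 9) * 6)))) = -6899 / 1862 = -3.71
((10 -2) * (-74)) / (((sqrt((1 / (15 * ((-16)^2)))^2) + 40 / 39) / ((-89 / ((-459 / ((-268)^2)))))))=-62970134855680 / 7835589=-8036426.47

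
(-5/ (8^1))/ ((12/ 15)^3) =-625/ 512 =-1.22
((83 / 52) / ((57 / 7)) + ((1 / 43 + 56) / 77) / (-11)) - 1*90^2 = -79490537825 / 9813804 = -8099.87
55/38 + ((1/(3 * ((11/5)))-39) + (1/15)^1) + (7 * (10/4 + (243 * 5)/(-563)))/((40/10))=-172905033/4706680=-36.74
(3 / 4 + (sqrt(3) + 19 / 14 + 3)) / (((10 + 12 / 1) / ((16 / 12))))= 0.41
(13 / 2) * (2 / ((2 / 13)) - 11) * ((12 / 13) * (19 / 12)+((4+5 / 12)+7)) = 2009 / 12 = 167.42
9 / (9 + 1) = 9 / 10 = 0.90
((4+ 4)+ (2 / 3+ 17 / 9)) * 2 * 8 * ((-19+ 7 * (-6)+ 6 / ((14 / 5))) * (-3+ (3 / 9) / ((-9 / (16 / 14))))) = 360088000 / 11907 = 30241.71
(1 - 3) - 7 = -9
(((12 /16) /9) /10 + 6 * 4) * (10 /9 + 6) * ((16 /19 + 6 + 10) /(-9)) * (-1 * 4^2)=23601152 /4617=5111.79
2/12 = 1/6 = 0.17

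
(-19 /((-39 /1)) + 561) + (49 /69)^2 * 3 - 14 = 11326421 /20631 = 549.00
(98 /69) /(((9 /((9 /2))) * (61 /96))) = 1568 /1403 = 1.12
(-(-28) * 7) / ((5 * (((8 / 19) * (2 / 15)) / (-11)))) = -30723 / 4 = -7680.75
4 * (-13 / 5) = -52 / 5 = -10.40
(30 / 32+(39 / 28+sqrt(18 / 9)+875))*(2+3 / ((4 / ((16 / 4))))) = 4393.72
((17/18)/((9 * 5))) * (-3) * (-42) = 119/45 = 2.64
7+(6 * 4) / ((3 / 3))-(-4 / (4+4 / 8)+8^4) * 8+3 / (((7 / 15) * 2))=-4123561 / 126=-32726.67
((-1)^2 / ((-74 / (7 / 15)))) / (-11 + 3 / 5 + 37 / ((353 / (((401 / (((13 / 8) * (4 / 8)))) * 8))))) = -4589 / 293580792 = -0.00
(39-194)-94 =-249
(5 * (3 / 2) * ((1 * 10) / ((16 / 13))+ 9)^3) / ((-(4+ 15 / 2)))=-38570295 / 11776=-3275.33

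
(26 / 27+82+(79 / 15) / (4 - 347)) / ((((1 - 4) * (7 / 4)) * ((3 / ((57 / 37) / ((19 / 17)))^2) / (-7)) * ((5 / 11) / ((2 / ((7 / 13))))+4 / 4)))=1269859357624 / 20348685945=62.40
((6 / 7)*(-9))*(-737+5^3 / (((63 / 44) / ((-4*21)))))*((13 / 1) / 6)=944229 / 7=134889.86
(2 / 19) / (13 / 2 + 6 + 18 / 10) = 20 / 2717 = 0.01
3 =3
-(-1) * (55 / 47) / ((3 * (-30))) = -11 / 846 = -0.01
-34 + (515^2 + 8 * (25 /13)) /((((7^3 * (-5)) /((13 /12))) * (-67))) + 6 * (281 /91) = -15501481 /1195012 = -12.97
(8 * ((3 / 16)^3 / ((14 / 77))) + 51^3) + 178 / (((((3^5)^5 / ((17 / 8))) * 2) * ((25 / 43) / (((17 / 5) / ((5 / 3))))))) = 23977371109977174694009 / 180754903347840000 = 132651.29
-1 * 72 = -72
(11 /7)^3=1331 /343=3.88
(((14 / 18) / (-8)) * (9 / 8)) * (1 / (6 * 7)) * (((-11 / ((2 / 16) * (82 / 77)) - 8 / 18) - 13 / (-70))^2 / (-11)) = 4584407701129 / 2818205913600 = 1.63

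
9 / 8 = 1.12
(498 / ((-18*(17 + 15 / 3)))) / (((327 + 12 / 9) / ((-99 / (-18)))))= -83 / 3940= -0.02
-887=-887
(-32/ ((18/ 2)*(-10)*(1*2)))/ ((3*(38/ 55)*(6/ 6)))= 44/ 513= 0.09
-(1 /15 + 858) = -12871 /15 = -858.07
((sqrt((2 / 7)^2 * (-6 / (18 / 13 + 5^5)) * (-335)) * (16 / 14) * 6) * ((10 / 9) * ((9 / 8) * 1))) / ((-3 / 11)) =-440 * sqrt(1062001590) / 1991507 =-7.20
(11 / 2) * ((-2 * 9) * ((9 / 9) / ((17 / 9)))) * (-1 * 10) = 8910 / 17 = 524.12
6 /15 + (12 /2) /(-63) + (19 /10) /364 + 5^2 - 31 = -12427 /2184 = -5.69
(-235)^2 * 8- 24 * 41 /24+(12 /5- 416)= 2206727 /5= 441345.40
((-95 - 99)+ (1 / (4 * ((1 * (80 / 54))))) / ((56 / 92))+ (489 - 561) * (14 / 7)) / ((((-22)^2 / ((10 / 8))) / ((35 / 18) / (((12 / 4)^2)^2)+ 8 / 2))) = -4438379633 / 1264564224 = -3.51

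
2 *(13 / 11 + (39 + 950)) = 21784 / 11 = 1980.36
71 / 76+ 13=1059 / 76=13.93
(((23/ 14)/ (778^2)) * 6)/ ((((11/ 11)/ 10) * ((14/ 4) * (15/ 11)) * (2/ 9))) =2277/ 14829458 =0.00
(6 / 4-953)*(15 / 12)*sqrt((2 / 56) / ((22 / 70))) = -865*sqrt(55) / 16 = -400.94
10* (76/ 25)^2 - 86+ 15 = 2677/ 125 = 21.42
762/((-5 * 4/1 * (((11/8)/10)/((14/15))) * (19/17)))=-241808/1045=-231.40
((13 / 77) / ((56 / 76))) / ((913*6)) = 247 / 5905284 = 0.00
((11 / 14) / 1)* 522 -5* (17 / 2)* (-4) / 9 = 27029 / 63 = 429.03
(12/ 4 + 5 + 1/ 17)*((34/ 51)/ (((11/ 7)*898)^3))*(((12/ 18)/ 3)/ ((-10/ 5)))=-0.00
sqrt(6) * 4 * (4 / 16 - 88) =-351 * sqrt(6) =-859.77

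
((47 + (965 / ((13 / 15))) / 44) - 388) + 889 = 573.31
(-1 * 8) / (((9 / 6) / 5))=-80 / 3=-26.67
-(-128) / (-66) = -64 / 33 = -1.94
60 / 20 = 3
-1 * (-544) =544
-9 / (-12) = 0.75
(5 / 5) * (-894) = -894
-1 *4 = -4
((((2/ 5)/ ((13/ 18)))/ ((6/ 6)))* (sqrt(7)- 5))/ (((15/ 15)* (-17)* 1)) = 0.08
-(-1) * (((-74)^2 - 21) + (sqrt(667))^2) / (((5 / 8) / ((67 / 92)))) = 820348 / 115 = 7133.46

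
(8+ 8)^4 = 65536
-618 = -618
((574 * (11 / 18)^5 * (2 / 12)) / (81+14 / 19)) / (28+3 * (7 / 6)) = 0.00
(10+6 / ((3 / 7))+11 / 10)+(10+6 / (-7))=2397 / 70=34.24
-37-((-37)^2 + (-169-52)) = -1185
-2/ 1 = -2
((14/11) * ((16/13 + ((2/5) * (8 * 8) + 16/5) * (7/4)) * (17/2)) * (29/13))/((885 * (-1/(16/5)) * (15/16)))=-2964878336/616955625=-4.81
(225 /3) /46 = 75 /46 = 1.63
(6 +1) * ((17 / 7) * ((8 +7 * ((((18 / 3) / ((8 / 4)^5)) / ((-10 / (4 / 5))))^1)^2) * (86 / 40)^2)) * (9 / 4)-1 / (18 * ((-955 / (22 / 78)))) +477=8116845845999951 / 4290624000000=1891.76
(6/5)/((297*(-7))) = -0.00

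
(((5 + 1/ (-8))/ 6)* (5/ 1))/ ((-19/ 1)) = -65/ 304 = -0.21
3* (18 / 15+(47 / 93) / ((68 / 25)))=43819 / 10540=4.16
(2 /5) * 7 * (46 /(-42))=-46 /15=-3.07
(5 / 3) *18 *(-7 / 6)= -35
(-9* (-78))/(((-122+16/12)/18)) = -18954/181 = -104.72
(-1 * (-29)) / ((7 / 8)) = 232 / 7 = 33.14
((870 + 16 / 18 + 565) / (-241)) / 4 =-12923 / 8676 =-1.49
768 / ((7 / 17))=13056 / 7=1865.14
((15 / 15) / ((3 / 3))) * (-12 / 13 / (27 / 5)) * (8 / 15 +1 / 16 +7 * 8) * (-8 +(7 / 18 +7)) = 5.91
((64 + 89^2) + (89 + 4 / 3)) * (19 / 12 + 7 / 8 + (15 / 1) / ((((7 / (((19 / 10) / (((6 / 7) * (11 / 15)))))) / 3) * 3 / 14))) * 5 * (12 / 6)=1489232785 / 198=7521377.70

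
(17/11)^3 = 4913/1331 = 3.69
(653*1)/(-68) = -653/68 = -9.60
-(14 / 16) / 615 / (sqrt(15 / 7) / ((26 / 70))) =-0.00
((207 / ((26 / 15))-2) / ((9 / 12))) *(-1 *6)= -12212 / 13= -939.38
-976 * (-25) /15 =4880 /3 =1626.67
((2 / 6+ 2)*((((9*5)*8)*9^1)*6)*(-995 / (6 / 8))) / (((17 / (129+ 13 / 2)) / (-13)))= 106002842400 / 17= 6235461317.65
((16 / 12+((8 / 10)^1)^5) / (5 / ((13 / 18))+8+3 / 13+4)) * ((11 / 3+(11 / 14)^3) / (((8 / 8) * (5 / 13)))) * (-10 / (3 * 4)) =-22485629309 / 28824862500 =-0.78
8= 8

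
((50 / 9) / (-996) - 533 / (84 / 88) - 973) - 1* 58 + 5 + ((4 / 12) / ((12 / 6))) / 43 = -1068731060 / 674541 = -1584.38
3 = 3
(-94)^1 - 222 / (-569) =-93.61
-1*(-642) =642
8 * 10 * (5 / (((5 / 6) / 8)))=3840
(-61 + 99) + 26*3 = 116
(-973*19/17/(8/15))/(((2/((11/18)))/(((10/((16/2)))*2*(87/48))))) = -147433825/52224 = -2823.10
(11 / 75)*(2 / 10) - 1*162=-60739 / 375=-161.97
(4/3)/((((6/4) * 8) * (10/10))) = 0.11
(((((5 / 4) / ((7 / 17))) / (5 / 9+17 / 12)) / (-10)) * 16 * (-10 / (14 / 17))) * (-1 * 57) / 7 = -5930280 / 24353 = -243.51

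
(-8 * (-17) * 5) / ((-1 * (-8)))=85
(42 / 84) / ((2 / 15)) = 15 / 4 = 3.75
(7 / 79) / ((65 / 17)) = 119 / 5135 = 0.02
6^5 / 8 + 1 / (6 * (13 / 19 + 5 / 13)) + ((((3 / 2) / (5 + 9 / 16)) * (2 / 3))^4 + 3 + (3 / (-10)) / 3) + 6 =981.06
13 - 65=-52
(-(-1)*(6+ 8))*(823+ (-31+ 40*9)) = 16128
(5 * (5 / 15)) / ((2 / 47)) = 235 / 6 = 39.17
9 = 9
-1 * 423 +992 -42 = 527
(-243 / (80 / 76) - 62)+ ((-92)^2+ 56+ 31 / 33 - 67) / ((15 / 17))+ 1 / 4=4597823 / 495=9288.53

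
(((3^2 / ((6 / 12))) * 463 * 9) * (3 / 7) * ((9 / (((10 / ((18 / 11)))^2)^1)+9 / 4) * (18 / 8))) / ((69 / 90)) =91560611763 / 389620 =234999.77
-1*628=-628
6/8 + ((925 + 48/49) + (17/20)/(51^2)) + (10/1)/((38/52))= 669777049/712215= 940.41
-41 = -41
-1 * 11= -11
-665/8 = -83.12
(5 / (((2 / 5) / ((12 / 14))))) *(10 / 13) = 8.24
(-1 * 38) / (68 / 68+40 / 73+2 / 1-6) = 2774 / 179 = 15.50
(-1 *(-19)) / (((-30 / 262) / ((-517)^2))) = -44352154.73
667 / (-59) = -667 / 59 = -11.31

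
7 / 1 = 7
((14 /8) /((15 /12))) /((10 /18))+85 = 2188 /25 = 87.52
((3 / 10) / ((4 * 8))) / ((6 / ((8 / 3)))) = 1 / 240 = 0.00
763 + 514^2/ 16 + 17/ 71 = 4906239/ 284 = 17275.49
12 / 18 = 2 / 3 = 0.67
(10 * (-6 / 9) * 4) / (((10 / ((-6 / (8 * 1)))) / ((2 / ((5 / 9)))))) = 36 / 5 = 7.20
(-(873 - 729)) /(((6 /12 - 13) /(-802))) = -230976 /25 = -9239.04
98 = 98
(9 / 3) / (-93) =-1 / 31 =-0.03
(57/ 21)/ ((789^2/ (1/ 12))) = 19/ 52291764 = 0.00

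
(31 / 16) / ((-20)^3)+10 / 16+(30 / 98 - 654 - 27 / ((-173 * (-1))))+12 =-695765238787 / 1085056000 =-641.23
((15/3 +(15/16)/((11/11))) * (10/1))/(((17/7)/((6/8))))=9975/544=18.34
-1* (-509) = 509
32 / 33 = 0.97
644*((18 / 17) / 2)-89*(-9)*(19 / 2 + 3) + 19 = 352663 / 34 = 10372.44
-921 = -921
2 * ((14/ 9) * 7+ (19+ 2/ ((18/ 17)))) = 572/ 9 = 63.56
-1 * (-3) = 3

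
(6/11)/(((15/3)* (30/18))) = 18/275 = 0.07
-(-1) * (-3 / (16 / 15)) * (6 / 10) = -27 / 16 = -1.69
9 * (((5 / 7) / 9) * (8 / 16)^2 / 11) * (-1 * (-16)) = 20 / 77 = 0.26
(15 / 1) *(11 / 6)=27.50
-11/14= -0.79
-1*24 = -24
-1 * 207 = -207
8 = 8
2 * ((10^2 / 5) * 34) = 1360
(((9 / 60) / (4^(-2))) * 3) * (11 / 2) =198 / 5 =39.60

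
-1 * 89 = -89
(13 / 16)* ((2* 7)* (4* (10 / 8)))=56.88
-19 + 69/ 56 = -995/ 56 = -17.77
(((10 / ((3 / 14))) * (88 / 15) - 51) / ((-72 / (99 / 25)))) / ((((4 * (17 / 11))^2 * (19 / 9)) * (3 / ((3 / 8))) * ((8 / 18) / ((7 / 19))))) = -33625053 / 2136657920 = -0.02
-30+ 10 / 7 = -200 / 7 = -28.57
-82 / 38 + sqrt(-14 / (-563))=-41 / 19 + sqrt(7882) / 563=-2.00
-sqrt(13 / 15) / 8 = -sqrt(195) / 120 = -0.12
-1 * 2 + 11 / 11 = -1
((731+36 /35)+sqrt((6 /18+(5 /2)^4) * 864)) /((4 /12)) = 9 * sqrt(3782)+76863 /35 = 2749.57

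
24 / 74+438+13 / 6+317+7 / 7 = 168385 / 222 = 758.49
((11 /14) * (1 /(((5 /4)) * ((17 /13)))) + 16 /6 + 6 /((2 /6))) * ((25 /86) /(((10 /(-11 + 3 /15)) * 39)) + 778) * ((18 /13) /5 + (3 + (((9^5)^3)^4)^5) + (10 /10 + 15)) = 3999236077910027966363122440391733318757276672404163853276444656773434908651777059595043897556387533485047749527109977401750622084620012042040720231296573144614769438648049987866107746707659203512762101517600432873226227649950107974989714823422759209942423554291304551680288311906213849384926534788 /12971595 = 308307195677172157037212700000000000000000000000000000000000000000000000000000000000000000000000000000000000000000000000000000000000000000000000000000000000000000000000000000000000000000000000000000000000000000000000000000000000000000000000000000000000000000000000000000000000000000000000000.00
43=43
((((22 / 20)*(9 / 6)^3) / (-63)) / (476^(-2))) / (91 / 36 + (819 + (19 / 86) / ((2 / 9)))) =-25835733 / 1591580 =-16.23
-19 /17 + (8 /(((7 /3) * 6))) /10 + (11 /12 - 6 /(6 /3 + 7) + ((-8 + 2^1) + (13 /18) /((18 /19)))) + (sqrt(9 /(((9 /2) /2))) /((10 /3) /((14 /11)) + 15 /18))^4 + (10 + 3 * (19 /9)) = 44304266705654 /4260925974375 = 10.40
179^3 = 5735339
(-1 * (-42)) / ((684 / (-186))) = -217 / 19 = -11.42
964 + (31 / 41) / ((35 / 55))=277009 / 287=965.19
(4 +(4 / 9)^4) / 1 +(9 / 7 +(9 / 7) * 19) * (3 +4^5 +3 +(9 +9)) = 1237852540 / 45927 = 26952.61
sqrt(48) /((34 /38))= 76*sqrt(3) /17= 7.74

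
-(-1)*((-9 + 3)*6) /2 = -18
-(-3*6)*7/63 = 2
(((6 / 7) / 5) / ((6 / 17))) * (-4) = -68 / 35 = -1.94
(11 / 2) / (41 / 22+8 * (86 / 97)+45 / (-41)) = 0.70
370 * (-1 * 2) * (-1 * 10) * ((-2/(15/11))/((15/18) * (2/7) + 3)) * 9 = -512820/17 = -30165.88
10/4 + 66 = 137/2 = 68.50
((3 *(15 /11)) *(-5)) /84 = -75 /308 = -0.24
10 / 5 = 2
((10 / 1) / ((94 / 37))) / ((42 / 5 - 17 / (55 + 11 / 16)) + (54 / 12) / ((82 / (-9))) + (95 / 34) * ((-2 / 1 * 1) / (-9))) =2297799900 / 4799565787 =0.48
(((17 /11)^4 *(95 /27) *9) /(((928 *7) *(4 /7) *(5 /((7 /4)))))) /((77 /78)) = 20629687 /1195642624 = 0.02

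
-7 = -7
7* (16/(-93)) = -1.20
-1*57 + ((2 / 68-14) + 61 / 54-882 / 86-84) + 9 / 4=-12777479 / 78948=-161.85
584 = 584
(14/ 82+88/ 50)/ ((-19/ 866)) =-88.00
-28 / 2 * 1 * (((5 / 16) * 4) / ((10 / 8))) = -14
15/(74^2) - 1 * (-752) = 4117967/5476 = 752.00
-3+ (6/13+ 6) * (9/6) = 87/13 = 6.69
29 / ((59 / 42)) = 1218 / 59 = 20.64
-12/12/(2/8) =-4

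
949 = 949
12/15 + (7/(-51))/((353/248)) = 63332/90015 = 0.70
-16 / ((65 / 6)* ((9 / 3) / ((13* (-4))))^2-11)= 6656 / 4561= 1.46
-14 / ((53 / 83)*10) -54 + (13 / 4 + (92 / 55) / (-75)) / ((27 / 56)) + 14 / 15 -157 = -1213422356 / 5902875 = -205.56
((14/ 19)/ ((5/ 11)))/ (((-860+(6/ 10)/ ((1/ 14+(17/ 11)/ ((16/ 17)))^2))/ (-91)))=31225441247/ 181997454866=0.17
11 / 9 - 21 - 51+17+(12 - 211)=-2275 / 9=-252.78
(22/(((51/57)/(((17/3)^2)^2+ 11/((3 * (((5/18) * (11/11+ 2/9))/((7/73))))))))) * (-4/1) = -51022389176/502605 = -101515.88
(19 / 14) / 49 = 0.03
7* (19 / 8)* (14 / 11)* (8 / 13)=1862 / 143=13.02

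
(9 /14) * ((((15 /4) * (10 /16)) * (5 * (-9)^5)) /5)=-88968.92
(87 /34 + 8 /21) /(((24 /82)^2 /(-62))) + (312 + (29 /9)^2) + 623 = -182342263 /154224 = -1182.32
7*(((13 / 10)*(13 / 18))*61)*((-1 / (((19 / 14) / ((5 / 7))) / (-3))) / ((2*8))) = 72163 / 1824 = 39.56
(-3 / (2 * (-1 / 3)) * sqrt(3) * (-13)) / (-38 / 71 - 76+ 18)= 8307 * sqrt(3) / 8312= 1.73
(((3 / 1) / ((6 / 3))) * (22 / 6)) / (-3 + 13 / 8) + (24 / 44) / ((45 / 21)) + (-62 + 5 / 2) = -6957 / 110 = -63.25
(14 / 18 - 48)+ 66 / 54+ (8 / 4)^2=-42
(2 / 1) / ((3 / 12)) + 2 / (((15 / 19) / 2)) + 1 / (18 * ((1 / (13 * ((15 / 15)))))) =1241 / 90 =13.79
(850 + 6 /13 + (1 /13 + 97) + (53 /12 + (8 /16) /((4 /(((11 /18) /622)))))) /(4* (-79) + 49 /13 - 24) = -1108441463 /391501728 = -2.83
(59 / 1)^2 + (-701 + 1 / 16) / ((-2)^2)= 211569 / 64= 3305.77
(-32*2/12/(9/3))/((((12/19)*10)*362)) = -19/24435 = -0.00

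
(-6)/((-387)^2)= -2/49923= -0.00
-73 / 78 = -0.94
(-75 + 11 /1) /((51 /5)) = -320 /51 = -6.27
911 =911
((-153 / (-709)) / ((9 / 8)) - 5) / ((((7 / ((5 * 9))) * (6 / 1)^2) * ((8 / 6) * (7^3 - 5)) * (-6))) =0.00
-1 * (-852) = 852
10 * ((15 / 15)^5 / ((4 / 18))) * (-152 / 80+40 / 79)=-9909 / 158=-62.72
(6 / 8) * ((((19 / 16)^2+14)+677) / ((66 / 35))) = 6203995 / 22528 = 275.39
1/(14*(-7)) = -0.01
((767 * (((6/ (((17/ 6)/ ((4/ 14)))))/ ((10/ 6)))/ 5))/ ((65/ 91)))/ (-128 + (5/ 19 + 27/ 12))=-4197024/ 6755375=-0.62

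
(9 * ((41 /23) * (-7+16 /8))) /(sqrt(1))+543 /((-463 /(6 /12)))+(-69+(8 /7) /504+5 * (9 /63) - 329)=-4490395115 /9392418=-478.09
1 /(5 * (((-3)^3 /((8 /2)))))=-4 /135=-0.03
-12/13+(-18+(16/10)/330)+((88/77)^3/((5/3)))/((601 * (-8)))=-18.92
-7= -7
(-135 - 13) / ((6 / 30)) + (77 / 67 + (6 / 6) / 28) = -1386017 / 1876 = -738.82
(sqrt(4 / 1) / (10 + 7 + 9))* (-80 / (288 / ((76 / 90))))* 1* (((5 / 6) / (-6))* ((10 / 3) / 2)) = 475 / 113724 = 0.00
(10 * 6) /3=20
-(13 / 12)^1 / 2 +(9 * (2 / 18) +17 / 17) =35 / 24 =1.46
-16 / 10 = -8 / 5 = -1.60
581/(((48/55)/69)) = 734965/16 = 45935.31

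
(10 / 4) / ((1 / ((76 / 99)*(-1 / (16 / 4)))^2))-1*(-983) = 19270571 / 19602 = 983.09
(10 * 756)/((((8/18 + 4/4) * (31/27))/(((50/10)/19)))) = 9185400/7657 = 1199.61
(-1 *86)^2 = 7396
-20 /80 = -0.25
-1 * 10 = -10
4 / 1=4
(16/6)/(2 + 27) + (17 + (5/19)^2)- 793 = -24366769/31407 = -775.84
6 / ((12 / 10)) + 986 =991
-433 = -433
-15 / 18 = -5 / 6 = -0.83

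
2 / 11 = 0.18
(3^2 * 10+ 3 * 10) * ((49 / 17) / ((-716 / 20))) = -29400 / 3043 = -9.66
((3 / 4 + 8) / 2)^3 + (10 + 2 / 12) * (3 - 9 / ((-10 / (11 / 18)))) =920309 / 7680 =119.83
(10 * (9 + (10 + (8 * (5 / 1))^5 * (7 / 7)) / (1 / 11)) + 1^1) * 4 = 45056004764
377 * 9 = 3393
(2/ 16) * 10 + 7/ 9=73/ 36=2.03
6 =6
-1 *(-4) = 4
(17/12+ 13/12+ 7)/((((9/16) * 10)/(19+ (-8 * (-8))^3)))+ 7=19924703/45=442771.18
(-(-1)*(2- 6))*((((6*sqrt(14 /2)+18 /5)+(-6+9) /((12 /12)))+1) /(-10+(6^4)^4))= -12*sqrt(7) /1410554953723- 76 /7052774768615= -0.00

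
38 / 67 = 0.57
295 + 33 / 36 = 3551 / 12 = 295.92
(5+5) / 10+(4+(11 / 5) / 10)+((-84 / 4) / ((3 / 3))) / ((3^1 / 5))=-1489 / 50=-29.78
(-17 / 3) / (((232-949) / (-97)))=-1649 / 2151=-0.77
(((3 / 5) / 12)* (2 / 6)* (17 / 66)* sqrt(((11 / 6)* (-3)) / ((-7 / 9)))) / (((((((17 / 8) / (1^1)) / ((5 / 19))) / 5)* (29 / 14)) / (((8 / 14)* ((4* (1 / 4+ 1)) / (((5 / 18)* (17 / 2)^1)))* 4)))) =960* sqrt(154) / 721259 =0.02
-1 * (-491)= 491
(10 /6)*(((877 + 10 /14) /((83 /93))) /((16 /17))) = 1011840 /581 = 1741.55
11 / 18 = 0.61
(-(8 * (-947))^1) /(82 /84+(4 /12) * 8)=106064 /51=2079.69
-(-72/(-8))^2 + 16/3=-227/3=-75.67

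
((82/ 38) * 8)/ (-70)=-164/ 665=-0.25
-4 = -4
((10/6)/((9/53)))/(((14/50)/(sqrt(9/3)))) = 6625 * sqrt(3)/189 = 60.71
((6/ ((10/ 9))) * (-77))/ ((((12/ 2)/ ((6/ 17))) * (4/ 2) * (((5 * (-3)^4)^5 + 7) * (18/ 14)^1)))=-1617/ 1852354213032440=-0.00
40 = 40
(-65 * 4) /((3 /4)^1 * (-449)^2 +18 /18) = -1040 /604807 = -0.00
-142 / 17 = -8.35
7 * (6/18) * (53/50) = 371/150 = 2.47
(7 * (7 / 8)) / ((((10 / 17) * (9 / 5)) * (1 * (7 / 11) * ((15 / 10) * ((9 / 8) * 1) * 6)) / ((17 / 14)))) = 3179 / 2916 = 1.09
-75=-75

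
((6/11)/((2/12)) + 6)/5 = 102/55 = 1.85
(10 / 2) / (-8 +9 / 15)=-25 / 37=-0.68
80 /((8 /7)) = 70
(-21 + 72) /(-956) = -51 /956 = -0.05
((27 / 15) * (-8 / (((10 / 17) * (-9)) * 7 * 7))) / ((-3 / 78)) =-1768 / 1225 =-1.44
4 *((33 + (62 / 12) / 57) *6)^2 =512297956 / 3249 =157678.66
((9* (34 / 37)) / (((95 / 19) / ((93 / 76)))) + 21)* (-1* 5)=-161859 / 1406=-115.12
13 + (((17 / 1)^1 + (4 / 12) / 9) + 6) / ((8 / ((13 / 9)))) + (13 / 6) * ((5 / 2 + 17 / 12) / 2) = 83213 / 3888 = 21.40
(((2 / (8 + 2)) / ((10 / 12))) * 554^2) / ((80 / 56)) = 6445236 / 125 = 51561.89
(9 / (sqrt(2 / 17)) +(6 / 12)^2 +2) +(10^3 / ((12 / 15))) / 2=9*sqrt(34) / 2 +2509 / 4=653.49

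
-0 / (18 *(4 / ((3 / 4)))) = 0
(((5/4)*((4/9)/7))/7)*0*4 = 0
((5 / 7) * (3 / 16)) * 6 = 45 / 56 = 0.80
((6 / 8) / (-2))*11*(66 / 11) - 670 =-2779 / 4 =-694.75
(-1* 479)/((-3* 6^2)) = 479/108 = 4.44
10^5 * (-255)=-25500000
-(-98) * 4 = 392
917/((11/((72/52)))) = 16506/143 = 115.43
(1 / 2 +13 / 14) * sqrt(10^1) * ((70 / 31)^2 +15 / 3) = 97050 * sqrt(10) / 6727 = 45.62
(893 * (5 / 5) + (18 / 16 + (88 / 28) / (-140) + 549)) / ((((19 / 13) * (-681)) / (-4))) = 12256751 / 2113370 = 5.80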